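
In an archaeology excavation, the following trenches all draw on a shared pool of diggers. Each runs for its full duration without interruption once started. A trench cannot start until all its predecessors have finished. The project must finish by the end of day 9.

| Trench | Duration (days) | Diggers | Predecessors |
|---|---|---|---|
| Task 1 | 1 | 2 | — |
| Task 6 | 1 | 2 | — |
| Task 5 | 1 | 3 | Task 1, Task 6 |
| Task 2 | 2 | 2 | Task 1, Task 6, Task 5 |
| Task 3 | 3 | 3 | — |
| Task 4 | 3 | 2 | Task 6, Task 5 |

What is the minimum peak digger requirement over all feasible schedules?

Early-start (Task 1@1, Task 6@1, Task 5@2, Task 2@3, Task 3@1, Task 4@3) gives peak 7: d1:7  d2:6  d3:7  d4:4  d5:2  d6:0  d7:0  d8:0  d9:0.
Shift Task 3→6.
Schedule Task 1@1, Task 6@1, Task 5@2, Task 2@3, Task 3@6, Task 4@3: d1:4  d2:3  d3:4  d4:4  d5:2  d6:3  d7:3  d8:3  d9:0 — peak 4.

4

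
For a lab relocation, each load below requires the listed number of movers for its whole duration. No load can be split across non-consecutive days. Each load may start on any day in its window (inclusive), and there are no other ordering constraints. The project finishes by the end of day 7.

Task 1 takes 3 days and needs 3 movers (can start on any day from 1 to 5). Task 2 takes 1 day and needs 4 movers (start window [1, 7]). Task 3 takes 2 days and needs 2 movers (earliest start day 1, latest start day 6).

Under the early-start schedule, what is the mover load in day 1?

9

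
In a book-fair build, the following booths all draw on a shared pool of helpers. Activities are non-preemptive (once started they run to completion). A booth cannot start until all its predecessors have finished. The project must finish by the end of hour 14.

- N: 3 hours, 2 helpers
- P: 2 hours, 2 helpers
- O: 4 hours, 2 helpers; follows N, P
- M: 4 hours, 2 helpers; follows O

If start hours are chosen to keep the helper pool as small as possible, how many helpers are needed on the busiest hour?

2

Early-start (N@1, P@1, O@4, M@8) gives peak 4: h1:4  h2:4  h3:2  h4:2  h5:2  h6:2  h7:2  h8:2  h9:2  h10:2  h11:2  h12:0  h13:0  h14:0.
Shift P→4, O→6, M→10.
Schedule N@1, P@4, O@6, M@10: h1:2  h2:2  h3:2  h4:2  h5:2  h6:2  h7:2  h8:2  h9:2  h10:2  h11:2  h12:2  h13:2  h14:0 — peak 2.
Total helper-hours = 26 over 14 hours ⇒ peak ≥ ⌈26/14⌉ = 2, so 2 is optimal.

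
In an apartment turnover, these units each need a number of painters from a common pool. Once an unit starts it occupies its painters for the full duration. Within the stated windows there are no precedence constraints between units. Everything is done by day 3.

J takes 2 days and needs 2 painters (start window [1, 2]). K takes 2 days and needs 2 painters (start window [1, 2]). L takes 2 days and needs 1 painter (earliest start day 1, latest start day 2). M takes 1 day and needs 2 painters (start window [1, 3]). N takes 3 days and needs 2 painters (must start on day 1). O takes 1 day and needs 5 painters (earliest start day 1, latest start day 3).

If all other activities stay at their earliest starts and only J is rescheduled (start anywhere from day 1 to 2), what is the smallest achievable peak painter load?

J@1: d1:14  d2:7  d3:2 → peak 14
J@2: d1:12  d2:7  d3:4 → peak 12
Best is J@2, peak 12.

12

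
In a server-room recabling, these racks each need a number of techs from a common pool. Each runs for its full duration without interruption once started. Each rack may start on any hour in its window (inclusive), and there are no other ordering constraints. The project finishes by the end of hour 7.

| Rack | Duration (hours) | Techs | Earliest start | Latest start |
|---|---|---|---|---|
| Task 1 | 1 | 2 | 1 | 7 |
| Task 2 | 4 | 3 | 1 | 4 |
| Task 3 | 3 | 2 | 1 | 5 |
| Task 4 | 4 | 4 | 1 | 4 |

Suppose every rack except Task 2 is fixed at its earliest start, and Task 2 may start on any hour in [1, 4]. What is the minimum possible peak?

8

Task 2@1: h1:11  h2:9  h3:9  h4:7  h5:0  h6:0  h7:0 → peak 11
Task 2@2: h1:8  h2:9  h3:9  h4:7  h5:3  h6:0  h7:0 → peak 9
Task 2@3: h1:8  h2:6  h3:9  h4:7  h5:3  h6:3  h7:0 → peak 9
Task 2@4: h1:8  h2:6  h3:6  h4:7  h5:3  h6:3  h7:3 → peak 8
Best is Task 2@4, peak 8.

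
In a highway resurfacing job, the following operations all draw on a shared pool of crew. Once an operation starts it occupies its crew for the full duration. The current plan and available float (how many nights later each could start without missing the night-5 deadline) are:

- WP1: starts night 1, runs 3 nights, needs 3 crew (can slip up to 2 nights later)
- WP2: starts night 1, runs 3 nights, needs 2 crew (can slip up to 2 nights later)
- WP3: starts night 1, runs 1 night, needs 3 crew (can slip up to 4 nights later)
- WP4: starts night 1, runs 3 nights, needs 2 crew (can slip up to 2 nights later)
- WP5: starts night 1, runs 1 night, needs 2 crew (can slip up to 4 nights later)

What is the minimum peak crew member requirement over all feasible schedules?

Early-start (WP1@1, WP2@1, WP3@1, WP4@1, WP5@1) gives peak 12: n1:12  n2:7  n3:7  n4:0  n5:0.
Shift WP3→4, WP5→4.
Schedule WP1@1, WP2@1, WP3@4, WP4@1, WP5@4: n1:7  n2:7  n3:7  n4:5  n5:0 — peak 7.

7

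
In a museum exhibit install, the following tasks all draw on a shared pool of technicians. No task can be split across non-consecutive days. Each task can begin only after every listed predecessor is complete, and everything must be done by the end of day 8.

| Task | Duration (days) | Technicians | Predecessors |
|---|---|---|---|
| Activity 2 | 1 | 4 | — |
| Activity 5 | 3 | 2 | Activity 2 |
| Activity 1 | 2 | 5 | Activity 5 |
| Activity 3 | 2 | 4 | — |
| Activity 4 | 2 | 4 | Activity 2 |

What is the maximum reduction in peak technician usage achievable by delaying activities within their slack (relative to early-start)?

Early-start peak: d1:8  d2:10  d3:6  d4:2  d5:5  d6:5  d7:0  d8:0 ⇒ 10.
Leveled (Activity 2@1, Activity 5@2, Activity 1@5, Activity 3@2, Activity 4@7): d1:4  d2:6  d3:6  d4:2  d5:5  d6:5  d7:4  d8:4 ⇒ 6.
Reduction 10 − 6 = 4.

4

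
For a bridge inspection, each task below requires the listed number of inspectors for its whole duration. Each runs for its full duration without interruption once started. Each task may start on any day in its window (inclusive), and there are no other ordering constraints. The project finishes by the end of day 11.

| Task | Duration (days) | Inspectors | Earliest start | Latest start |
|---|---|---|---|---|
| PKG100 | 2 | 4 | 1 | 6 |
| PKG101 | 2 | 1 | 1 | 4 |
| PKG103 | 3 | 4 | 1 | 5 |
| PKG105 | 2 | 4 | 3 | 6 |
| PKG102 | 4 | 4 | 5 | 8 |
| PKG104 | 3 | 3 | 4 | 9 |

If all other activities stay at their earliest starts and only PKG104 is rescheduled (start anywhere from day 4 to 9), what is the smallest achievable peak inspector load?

9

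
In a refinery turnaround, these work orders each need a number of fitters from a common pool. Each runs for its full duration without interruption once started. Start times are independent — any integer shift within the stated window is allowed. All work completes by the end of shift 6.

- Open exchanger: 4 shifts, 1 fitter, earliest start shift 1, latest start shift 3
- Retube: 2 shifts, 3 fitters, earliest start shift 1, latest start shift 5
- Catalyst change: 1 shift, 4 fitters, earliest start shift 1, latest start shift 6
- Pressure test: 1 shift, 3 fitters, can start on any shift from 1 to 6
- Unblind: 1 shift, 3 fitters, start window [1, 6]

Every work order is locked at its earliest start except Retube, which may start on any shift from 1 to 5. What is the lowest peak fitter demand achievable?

Retube@1: s1:14  s2:4  s3:1  s4:1  s5:0  s6:0 → peak 14
Retube@2: s1:11  s2:4  s3:4  s4:1  s5:0  s6:0 → peak 11
Retube@3: s1:11  s2:1  s3:4  s4:4  s5:0  s6:0 → peak 11
Retube@4: s1:11  s2:1  s3:1  s4:4  s5:3  s6:0 → peak 11
Retube@5: s1:11  s2:1  s3:1  s4:1  s5:3  s6:3 → peak 11
Best is Retube@2, peak 11.

11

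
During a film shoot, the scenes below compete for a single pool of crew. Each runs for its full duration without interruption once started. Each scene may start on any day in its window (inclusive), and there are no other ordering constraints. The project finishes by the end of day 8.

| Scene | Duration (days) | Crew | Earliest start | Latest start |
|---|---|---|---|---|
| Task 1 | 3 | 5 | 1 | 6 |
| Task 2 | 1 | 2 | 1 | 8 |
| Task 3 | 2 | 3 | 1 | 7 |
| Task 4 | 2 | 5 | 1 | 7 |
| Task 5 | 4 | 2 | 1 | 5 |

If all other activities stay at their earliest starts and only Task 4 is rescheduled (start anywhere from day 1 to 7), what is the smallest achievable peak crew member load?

12

Task 4@1: d1:17  d2:15  d3:7  d4:2  d5:0  d6:0  d7:0  d8:0 → peak 17
Task 4@2: d1:12  d2:15  d3:12  d4:2  d5:0  d6:0  d7:0  d8:0 → peak 15
Task 4@3: d1:12  d2:10  d3:12  d4:7  d5:0  d6:0  d7:0  d8:0 → peak 12
Task 4@4: d1:12  d2:10  d3:7  d4:7  d5:5  d6:0  d7:0  d8:0 → peak 12
Task 4@5: d1:12  d2:10  d3:7  d4:2  d5:5  d6:5  d7:0  d8:0 → peak 12
Task 4@6: d1:12  d2:10  d3:7  d4:2  d5:0  d6:5  d7:5  d8:0 → peak 12
Task 4@7: d1:12  d2:10  d3:7  d4:2  d5:0  d6:0  d7:5  d8:5 → peak 12
Best is Task 4@3, peak 12.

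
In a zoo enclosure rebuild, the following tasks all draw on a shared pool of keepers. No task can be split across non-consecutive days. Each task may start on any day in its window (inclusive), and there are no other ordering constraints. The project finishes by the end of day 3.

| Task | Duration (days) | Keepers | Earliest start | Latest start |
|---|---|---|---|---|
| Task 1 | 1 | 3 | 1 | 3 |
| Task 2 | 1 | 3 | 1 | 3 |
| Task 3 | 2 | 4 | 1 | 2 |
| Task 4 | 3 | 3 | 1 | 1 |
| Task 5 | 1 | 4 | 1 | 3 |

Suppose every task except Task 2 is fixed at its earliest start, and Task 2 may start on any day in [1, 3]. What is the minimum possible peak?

Task 2@1: d1:17  d2:7  d3:3 → peak 17
Task 2@2: d1:14  d2:10  d3:3 → peak 14
Task 2@3: d1:14  d2:7  d3:6 → peak 14
Best is Task 2@2, peak 14.

14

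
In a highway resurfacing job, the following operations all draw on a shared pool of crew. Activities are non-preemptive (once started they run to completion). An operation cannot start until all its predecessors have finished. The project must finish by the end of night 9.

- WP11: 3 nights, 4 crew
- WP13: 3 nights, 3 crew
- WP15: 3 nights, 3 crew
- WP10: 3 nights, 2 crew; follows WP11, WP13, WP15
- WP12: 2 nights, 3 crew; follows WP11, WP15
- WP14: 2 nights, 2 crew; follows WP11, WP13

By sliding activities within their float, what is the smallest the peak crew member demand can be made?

7

Early-start (WP11@1, WP13@1, WP15@1, WP10@4, WP12@4, WP14@4) gives peak 10: n1:10  n2:10  n3:10  n4:7  n5:7  n6:2  n7:0  n8:0  n9:0.
Shift WP15→4, WP10→7, WP12→7.
Schedule WP11@1, WP13@1, WP15@4, WP10@7, WP12@7, WP14@4: n1:7  n2:7  n3:7  n4:5  n5:5  n6:3  n7:5  n8:5  n9:2 — peak 7.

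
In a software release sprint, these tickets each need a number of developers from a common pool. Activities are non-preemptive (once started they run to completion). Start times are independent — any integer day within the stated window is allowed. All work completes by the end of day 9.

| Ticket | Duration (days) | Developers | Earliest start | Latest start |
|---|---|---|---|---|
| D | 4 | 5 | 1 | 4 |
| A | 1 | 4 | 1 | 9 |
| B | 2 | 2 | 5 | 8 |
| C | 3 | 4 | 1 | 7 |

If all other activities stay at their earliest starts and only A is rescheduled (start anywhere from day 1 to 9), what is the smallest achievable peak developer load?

A@1: d1:13  d2:9  d3:9  d4:5  d5:2  d6:2  d7:0  d8:0  d9:0 → peak 13
A@2: d1:9  d2:13  d3:9  d4:5  d5:2  d6:2  d7:0  d8:0  d9:0 → peak 13
A@3: d1:9  d2:9  d3:13  d4:5  d5:2  d6:2  d7:0  d8:0  d9:0 → peak 13
A@4: d1:9  d2:9  d3:9  d4:9  d5:2  d6:2  d7:0  d8:0  d9:0 → peak 9
A@5: d1:9  d2:9  d3:9  d4:5  d5:6  d6:2  d7:0  d8:0  d9:0 → peak 9
A@6: d1:9  d2:9  d3:9  d4:5  d5:2  d6:6  d7:0  d8:0  d9:0 → peak 9
A@7: d1:9  d2:9  d3:9  d4:5  d5:2  d6:2  d7:4  d8:0  d9:0 → peak 9
A@8: d1:9  d2:9  d3:9  d4:5  d5:2  d6:2  d7:0  d8:4  d9:0 → peak 9
A@9: d1:9  d2:9  d3:9  d4:5  d5:2  d6:2  d7:0  d8:0  d9:4 → peak 9
Best is A@4, peak 9.

9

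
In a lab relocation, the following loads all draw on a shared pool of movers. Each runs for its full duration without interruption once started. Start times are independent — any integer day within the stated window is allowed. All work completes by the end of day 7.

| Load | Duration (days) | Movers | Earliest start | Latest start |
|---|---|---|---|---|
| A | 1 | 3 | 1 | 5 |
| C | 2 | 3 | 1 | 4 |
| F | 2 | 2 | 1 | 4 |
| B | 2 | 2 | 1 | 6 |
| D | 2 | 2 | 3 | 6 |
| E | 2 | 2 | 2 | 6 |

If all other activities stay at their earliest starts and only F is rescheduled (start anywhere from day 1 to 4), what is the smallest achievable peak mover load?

8

F@1: d1:10  d2:9  d3:4  d4:2  d5:0  d6:0  d7:0 → peak 10
F@2: d1:8  d2:9  d3:6  d4:2  d5:0  d6:0  d7:0 → peak 9
F@3: d1:8  d2:7  d3:6  d4:4  d5:0  d6:0  d7:0 → peak 8
F@4: d1:8  d2:7  d3:4  d4:4  d5:2  d6:0  d7:0 → peak 8
Best is F@3, peak 8.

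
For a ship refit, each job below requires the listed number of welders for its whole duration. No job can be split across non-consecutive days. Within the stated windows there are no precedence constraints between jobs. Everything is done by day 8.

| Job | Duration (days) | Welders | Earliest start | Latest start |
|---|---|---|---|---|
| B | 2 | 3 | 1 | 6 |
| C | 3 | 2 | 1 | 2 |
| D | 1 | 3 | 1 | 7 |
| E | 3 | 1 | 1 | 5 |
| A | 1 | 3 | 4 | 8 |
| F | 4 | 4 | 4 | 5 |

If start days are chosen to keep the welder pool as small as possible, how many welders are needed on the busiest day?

Early-start (B@1, C@1, D@1, E@1, A@4, F@4) gives peak 9: d1:9  d2:6  d3:3  d4:7  d5:4  d6:4  d7:4  d8:0.
Shift D→3, E→4, F→5.
Schedule B@1, C@1, D@3, E@4, A@4, F@5: d1:5  d2:5  d3:5  d4:4  d5:5  d6:5  d7:4  d8:4 — peak 5.
Total welder-days = 37 over 8 days ⇒ peak ≥ ⌈37/8⌉ = 5, so 5 is optimal.

5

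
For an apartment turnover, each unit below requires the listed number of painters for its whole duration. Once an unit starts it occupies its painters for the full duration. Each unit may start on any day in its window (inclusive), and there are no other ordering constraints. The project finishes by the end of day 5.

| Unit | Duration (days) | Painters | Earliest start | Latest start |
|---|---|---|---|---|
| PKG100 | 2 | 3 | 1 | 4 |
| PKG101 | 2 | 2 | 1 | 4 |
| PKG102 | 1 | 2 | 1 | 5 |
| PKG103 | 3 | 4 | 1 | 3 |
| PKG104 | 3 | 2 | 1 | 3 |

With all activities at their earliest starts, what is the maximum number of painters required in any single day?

13

Early-start schedule: PKG100@1, PKG101@1, PKG102@1, PKG103@1, PKG104@1.
Load per day: day 1: 13, day 2: 11, day 3: 6, day 4: 0, day 5: 0.
Peak is 13.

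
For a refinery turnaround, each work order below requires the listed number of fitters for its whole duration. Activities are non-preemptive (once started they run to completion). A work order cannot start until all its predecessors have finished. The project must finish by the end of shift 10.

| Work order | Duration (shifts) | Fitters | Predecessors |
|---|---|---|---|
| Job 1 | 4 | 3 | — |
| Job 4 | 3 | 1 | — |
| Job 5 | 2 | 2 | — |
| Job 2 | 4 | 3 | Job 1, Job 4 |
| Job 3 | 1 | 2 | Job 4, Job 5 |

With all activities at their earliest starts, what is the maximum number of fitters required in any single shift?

Early-start schedule: Job 1@1, Job 4@1, Job 5@1, Job 2@5, Job 3@4.
Load per shift: shift 1: 6, shift 2: 6, shift 3: 4, shift 4: 5, shift 5: 3, shift 6: 3, shift 7: 3, shift 8: 3, shift 9: 0, shift 10: 0.
Peak is 6.

6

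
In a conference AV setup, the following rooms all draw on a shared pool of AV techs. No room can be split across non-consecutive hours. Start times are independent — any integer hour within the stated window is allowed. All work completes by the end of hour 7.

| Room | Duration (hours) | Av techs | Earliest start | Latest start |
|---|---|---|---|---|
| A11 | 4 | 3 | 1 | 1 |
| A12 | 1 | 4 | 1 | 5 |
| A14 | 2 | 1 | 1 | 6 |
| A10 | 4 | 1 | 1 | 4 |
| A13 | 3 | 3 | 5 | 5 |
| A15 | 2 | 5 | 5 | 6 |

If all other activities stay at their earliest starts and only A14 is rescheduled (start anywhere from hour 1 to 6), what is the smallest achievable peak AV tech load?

8

A14@1: h1:9  h2:5  h3:4  h4:4  h5:8  h6:8  h7:3 → peak 9
A14@2: h1:8  h2:5  h3:5  h4:4  h5:8  h6:8  h7:3 → peak 8
A14@3: h1:8  h2:4  h3:5  h4:5  h5:8  h6:8  h7:3 → peak 8
A14@4: h1:8  h2:4  h3:4  h4:5  h5:9  h6:8  h7:3 → peak 9
A14@5: h1:8  h2:4  h3:4  h4:4  h5:9  h6:9  h7:3 → peak 9
A14@6: h1:8  h2:4  h3:4  h4:4  h5:8  h6:9  h7:4 → peak 9
Best is A14@2, peak 8.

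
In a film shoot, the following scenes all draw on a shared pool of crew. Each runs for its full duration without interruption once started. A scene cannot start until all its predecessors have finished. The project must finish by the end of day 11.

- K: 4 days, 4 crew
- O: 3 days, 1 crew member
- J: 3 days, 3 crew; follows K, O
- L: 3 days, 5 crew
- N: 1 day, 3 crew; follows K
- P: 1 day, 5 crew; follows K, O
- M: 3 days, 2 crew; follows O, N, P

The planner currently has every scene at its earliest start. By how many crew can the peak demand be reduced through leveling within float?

4

Early-start peak: d1:10  d2:10  d3:10  d4:4  d5:11  d6:5  d7:5  d8:2  d9:0  d10:0  d11:0 ⇒ 11.
Leveled (K@1, O@1, J@5, L@9, N@5, P@8, M@9): d1:5  d2:5  d3:5  d4:4  d5:6  d6:3  d7:3  d8:5  d9:7  d10:7  d11:7 ⇒ 7.
Reduction 11 − 7 = 4.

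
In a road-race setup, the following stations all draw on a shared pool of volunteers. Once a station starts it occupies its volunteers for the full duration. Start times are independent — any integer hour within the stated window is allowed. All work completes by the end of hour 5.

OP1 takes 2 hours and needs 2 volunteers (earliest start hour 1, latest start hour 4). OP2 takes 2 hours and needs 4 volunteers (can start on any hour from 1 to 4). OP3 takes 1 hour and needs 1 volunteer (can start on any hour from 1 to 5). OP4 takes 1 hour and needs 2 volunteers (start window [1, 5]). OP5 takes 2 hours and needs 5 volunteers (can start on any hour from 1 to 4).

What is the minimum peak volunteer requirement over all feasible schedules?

Early-start (OP1@1, OP2@1, OP3@1, OP4@1, OP5@1) gives peak 14: h1:14  h2:11  h3:0  h4:0  h5:0.
Shift OP3→3, OP4→3, OP5→4.
Schedule OP1@1, OP2@1, OP3@3, OP4@3, OP5@4: h1:6  h2:6  h3:3  h4:5  h5:5 — peak 6.

6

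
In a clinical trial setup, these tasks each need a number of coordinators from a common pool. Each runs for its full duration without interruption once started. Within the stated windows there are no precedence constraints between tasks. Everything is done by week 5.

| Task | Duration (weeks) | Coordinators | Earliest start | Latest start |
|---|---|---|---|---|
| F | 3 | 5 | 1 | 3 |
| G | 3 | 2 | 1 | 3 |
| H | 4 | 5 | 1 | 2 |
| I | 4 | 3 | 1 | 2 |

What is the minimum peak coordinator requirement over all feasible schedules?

15

Schedule F@1, G@1, H@1, I@1: w1:15  w2:15  w3:15  w4:8  w5:0 — peak 15.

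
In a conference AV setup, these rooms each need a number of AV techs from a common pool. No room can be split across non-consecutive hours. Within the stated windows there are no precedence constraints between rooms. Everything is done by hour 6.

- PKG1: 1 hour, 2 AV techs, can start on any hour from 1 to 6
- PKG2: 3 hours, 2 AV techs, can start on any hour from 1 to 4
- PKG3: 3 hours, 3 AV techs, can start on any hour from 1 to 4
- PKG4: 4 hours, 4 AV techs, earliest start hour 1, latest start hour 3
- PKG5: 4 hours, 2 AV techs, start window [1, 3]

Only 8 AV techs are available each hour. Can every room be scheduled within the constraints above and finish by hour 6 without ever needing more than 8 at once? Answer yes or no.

The minimum achievable peak is 9; 8 < 9, so no feasible schedule stays within the cap.

no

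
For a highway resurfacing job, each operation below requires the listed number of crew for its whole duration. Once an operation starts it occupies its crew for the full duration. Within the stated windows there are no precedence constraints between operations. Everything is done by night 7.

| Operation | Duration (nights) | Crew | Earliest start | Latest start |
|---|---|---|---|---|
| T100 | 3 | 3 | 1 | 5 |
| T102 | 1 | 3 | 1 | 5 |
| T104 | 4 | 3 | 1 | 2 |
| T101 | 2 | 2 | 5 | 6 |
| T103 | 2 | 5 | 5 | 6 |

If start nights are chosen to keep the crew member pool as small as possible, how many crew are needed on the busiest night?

7

Early-start (T100@1, T102@1, T104@1, T101@5, T103@5) gives peak 9: n1:9  n2:6  n3:6  n4:3  n5:7  n6:7  n7:0.
Shift T104→2, T103→6.
Schedule T100@1, T102@1, T104@2, T101@5, T103@6: n1:6  n2:6  n3:6  n4:3  n5:5  n6:7  n7:5 — peak 7.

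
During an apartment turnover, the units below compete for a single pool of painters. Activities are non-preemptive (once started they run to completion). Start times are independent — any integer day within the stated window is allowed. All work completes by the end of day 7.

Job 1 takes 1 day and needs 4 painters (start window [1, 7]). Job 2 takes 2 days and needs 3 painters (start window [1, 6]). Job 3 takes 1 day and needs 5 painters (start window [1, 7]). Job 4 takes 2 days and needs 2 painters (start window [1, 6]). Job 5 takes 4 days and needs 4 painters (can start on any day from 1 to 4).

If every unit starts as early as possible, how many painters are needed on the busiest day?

Early-start schedule: Job 1@1, Job 2@1, Job 3@1, Job 4@1, Job 5@1.
Load per day: day 1: 18, day 2: 9, day 3: 4, day 4: 4, day 5: 0, day 6: 0, day 7: 0.
Peak is 18.

18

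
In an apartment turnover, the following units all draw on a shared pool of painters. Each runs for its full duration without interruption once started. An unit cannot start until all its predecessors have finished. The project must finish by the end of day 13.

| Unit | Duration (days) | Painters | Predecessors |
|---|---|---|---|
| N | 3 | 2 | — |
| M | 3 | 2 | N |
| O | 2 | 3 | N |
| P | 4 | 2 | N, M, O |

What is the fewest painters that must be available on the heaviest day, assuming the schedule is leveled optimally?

3

Early-start (N@1, M@4, O@4, P@7) gives peak 5: d1:2  d2:2  d3:2  d4:5  d5:5  d6:2  d7:2  d8:2  d9:2  d10:2  d11:0  d12:0  d13:0.
Shift O→7, P→9.
Schedule N@1, M@4, O@7, P@9: d1:2  d2:2  d3:2  d4:2  d5:2  d6:2  d7:3  d8:3  d9:2  d10:2  d11:2  d12:2  d13:0 — peak 3.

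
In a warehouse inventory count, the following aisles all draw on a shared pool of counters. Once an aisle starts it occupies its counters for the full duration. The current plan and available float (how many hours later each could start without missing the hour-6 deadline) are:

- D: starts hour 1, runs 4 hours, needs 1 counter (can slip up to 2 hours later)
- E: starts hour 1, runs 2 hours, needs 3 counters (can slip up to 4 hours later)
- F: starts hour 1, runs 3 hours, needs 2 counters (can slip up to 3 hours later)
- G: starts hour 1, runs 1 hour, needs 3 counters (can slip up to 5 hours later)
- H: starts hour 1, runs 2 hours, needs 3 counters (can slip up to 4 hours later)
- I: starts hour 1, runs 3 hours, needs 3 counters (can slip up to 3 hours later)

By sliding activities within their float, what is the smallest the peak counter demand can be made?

Early-start (D@1, E@1, F@1, G@1, H@1, I@1) gives peak 15: h1:15  h2:12  h3:6  h4:1  h5:0  h6:0.
Shift G→3, H→5, I→4.
Schedule D@1, E@1, F@1, G@3, H@5, I@4: h1:6  h2:6  h3:6  h4:4  h5:6  h6:6 — peak 6.
Total counter-hours = 34 over 6 hours ⇒ peak ≥ ⌈34/6⌉ = 6, so 6 is optimal.

6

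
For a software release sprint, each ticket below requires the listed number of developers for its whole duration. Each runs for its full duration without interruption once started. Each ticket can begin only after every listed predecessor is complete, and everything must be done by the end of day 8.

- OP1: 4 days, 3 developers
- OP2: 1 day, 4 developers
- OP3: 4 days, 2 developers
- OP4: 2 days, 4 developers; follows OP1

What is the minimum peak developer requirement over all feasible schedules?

5

Early-start (OP1@1, OP2@1, OP3@1, OP4@5) gives peak 9: d1:9  d2:5  d3:5  d4:5  d5:4  d6:4  d7:0  d8:0.
Shift OP2→5, OP4→6.
Schedule OP1@1, OP2@5, OP3@1, OP4@6: d1:5  d2:5  d3:5  d4:5  d5:4  d6:4  d7:4  d8:0 — peak 5.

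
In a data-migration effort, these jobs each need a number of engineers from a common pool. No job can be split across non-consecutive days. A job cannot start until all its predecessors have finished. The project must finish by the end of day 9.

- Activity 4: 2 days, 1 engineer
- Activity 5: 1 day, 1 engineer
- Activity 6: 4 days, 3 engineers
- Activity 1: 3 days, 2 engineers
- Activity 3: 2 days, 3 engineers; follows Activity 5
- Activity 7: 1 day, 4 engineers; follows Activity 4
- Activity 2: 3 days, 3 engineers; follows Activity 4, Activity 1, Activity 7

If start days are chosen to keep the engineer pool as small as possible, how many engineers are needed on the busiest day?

6

Early-start (Activity 4@1, Activity 5@1, Activity 6@1, Activity 1@1, Activity 3@2, Activity 7@3, Activity 2@4) gives peak 12: d1:7  d2:9  d3:12  d4:6  d5:3  d6:3  d7:0  d8:0  d9:0.
Shift Activity 1→2, Activity 3→6, Activity 7→5, Activity 2→6.
Schedule Activity 4@1, Activity 5@1, Activity 6@1, Activity 1@2, Activity 3@6, Activity 7@5, Activity 2@6: d1:5  d2:6  d3:5  d4:5  d5:4  d6:6  d7:6  d8:3  d9:0 — peak 6.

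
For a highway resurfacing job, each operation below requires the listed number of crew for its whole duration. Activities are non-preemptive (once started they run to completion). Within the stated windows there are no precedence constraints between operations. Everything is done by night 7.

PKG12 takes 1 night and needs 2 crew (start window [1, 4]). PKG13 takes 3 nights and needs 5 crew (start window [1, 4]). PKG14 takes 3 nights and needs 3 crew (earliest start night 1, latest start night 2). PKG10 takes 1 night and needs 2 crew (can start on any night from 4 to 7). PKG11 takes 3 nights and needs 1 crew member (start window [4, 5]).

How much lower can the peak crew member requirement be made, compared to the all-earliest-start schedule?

Early-start peak: n1:10  n2:8  n3:8  n4:3  n5:1  n6:1  n7:0 ⇒ 10.
Leveled (PKG12@1, PKG13@4, PKG14@1, PKG10@7, PKG11@4): n1:5  n2:3  n3:3  n4:6  n5:6  n6:6  n7:2 ⇒ 6.
Reduction 10 − 6 = 4.

4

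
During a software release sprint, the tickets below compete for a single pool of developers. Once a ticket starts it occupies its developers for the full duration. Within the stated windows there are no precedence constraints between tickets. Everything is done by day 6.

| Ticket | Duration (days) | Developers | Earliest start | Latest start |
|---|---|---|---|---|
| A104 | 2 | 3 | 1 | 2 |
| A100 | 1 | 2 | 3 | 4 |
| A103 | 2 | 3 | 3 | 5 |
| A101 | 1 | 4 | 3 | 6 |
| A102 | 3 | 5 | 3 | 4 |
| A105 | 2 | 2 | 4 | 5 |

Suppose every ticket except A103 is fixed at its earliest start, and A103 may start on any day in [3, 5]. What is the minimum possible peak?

11

A103@3: d1:3  d2:3  d3:14  d4:10  d5:7  d6:0 → peak 14
A103@4: d1:3  d2:3  d3:11  d4:10  d5:10  d6:0 → peak 11
A103@5: d1:3  d2:3  d3:11  d4:7  d5:10  d6:3 → peak 11
Best is A103@4, peak 11.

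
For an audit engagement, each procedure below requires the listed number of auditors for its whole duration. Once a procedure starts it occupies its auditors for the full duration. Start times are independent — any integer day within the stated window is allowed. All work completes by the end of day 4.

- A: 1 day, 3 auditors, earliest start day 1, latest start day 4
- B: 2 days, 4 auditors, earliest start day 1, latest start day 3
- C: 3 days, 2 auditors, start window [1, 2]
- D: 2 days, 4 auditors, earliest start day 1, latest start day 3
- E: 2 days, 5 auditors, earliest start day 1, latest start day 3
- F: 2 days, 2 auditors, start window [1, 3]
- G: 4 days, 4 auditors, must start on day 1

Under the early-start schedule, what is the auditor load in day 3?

At early start, day 3 has: C, G.
Demand: 2 + 4 = 6.

6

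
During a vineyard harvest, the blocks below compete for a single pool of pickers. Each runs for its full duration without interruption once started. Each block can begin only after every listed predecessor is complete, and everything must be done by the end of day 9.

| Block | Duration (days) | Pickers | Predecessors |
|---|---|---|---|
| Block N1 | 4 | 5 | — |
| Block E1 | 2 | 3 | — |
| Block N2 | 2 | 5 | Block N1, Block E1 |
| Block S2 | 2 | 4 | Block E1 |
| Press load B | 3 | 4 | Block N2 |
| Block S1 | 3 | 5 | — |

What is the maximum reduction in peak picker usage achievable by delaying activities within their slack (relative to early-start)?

Early-start peak: d1:13  d2:13  d3:14  d4:9  d5:5  d6:5  d7:4  d8:4  d9:4 ⇒ 14.
Leveled (Block N1@1, Block E1@1, Block N2@5, Block S2@3, Press load B@7, Block S1@7): d1:8  d2:8  d3:9  d4:9  d5:5  d6:5  d7:9  d8:9  d9:9 ⇒ 9.
Reduction 14 − 9 = 5.

5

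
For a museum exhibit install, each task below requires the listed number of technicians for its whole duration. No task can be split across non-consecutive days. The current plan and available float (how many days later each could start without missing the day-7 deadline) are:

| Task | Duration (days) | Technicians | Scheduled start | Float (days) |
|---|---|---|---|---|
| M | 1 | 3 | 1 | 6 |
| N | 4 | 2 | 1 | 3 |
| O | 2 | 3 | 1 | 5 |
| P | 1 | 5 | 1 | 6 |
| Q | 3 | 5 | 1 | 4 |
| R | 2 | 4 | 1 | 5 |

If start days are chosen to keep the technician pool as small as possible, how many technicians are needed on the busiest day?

7

Early-start (M@1, N@1, O@1, P@1, Q@1, R@1) gives peak 22: d1:22  d2:14  d3:7  d4:2  d5:0  d6:0  d7:0.
Shift O→5, P→7, Q→2, R→5.
Schedule M@1, N@1, O@5, P@7, Q@2, R@5: d1:5  d2:7  d3:7  d4:7  d5:7  d6:7  d7:5 — peak 7.
Total technician-days = 45 over 7 days ⇒ peak ≥ ⌈45/7⌉ = 7, so 7 is optimal.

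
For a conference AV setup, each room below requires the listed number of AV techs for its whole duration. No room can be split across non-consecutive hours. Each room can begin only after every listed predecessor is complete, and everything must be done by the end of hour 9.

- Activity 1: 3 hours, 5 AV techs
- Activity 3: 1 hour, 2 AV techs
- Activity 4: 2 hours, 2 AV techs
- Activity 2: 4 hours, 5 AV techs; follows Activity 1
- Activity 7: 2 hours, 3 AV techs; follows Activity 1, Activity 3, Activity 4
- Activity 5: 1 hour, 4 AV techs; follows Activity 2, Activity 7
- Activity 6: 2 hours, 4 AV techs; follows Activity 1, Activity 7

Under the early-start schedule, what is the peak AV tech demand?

9

Early-start schedule: Activity 1@1, Activity 3@1, Activity 4@1, Activity 2@4, Activity 7@4, Activity 5@8, Activity 6@6.
Load per hour: hour 1: 9, hour 2: 7, hour 3: 5, hour 4: 8, hour 5: 8, hour 6: 9, hour 7: 9, hour 8: 4, hour 9: 0.
Peak is 9.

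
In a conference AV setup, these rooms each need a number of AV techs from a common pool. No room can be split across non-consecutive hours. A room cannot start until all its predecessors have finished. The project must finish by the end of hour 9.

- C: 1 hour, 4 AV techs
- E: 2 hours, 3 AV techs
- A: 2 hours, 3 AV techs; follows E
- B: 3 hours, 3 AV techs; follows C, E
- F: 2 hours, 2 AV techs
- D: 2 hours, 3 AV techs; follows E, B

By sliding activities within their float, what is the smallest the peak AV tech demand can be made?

Early-start (C@1, E@1, A@3, B@3, F@1, D@6) gives peak 9: h1:9  h2:5  h3:6  h4:6  h5:3  h6:3  h7:3  h8:0  h9:0.
Shift E→2, A→4, B→4, D→7.
Schedule C@1, E@2, A@4, B@4, F@1, D@7: h1:6  h2:5  h3:3  h4:6  h5:6  h6:3  h7:3  h8:3  h9:0 — peak 6.

6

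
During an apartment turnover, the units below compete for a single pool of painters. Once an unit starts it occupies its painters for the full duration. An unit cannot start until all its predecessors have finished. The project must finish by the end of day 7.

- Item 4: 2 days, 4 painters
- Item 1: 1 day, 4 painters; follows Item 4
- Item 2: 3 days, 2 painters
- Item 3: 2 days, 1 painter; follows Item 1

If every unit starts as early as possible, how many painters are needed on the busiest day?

Early-start schedule: Item 4@1, Item 1@3, Item 2@1, Item 3@4.
Load per day: day 1: 6, day 2: 6, day 3: 6, day 4: 1, day 5: 1, day 6: 0, day 7: 0.
Peak is 6.

6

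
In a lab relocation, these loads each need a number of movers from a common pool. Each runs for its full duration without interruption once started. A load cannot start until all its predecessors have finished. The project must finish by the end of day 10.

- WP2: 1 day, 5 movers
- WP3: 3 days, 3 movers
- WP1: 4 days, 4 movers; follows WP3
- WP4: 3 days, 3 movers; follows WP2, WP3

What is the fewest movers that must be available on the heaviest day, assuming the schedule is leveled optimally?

7

Early-start (WP2@1, WP3@1, WP1@4, WP4@4) gives peak 8: d1:8  d2:3  d3:3  d4:7  d5:7  d6:7  d7:4  d8:0  d9:0  d10:0.
Shift WP3→2, WP1→5, WP4→5.
Schedule WP2@1, WP3@2, WP1@5, WP4@5: d1:5  d2:3  d3:3  d4:3  d5:7  d6:7  d7:7  d8:4  d9:0  d10:0 — peak 7.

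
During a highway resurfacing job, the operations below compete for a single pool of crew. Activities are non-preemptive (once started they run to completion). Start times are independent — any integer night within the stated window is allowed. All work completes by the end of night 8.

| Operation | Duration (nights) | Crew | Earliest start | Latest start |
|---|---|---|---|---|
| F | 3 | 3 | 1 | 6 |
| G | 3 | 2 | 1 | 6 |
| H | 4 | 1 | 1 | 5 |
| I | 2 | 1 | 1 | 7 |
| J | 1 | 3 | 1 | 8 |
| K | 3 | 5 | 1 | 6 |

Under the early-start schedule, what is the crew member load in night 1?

At early start, night 1 has: F, G, H, I, J, K.
Demand: 3 + 2 + 1 + 1 + 3 + 5 = 15.

15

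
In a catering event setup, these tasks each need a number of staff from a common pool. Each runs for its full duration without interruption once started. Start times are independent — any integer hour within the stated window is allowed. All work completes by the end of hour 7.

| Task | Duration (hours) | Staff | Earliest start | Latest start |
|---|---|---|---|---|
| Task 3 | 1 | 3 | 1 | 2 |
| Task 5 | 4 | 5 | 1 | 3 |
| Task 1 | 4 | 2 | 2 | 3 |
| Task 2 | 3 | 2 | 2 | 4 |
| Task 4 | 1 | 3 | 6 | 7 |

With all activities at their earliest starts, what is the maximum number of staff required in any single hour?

Early-start schedule: Task 3@1, Task 5@1, Task 1@2, Task 2@2, Task 4@6.
Load per hour: hour 1: 8, hour 2: 9, hour 3: 9, hour 4: 9, hour 5: 2, hour 6: 3, hour 7: 0.
Peak is 9.

9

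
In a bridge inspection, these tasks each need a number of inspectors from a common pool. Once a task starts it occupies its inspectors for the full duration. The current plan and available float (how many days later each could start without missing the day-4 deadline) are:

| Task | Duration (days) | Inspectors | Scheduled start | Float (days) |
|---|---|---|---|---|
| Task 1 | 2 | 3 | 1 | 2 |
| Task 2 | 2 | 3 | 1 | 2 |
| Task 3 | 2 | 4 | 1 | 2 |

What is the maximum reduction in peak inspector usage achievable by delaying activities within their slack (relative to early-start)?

Early-start peak: d1:10  d2:10  d3:0  d4:0 ⇒ 10.
Leveled (Task 1@1, Task 2@1, Task 3@3): d1:6  d2:6  d3:4  d4:4 ⇒ 6.
Reduction 10 − 6 = 4.

4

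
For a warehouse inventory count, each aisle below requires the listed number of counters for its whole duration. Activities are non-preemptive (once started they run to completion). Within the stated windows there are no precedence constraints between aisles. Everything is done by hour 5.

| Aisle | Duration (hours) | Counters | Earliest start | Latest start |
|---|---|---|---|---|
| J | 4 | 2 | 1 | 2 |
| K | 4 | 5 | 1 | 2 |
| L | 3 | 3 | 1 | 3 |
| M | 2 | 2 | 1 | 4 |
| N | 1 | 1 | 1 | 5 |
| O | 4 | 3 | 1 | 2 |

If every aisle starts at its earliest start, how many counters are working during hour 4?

At early start, hour 4 has: J, K, O.
Demand: 2 + 5 + 3 = 10.

10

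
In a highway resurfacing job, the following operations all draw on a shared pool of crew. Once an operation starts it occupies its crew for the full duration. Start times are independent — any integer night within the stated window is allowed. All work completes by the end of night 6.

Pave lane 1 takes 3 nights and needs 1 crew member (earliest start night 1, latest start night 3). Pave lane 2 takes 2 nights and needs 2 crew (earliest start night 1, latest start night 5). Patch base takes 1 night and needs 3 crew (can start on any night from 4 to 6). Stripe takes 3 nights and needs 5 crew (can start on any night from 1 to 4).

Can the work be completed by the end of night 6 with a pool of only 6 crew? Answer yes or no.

yes

Schedule Pave lane 1@1, Pave lane 2@1, Patch base@6, Stripe@3: n1:3  n2:3  n3:6  n4:5  n5:5  n6:3 — peak 6 ≤ 6.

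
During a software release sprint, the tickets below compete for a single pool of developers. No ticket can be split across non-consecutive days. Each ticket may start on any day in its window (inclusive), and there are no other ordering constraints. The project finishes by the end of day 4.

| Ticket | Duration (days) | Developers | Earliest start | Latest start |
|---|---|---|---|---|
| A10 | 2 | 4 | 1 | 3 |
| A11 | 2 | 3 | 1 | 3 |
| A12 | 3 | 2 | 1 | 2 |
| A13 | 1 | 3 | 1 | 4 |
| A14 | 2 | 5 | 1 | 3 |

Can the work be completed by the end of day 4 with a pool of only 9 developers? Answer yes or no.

Schedule A10@1, A11@1, A12@1, A13@4, A14@3: d1:9  d2:9  d3:7  d4:8 — peak 9 ≤ 9.

yes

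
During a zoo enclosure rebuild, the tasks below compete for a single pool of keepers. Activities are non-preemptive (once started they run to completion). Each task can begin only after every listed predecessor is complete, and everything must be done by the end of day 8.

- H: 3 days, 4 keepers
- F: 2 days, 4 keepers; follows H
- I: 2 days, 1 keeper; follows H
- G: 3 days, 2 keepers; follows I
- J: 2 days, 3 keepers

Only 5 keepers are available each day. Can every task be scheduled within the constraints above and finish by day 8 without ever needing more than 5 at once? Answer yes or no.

Schedule H@1, F@4, I@4, G@6, J@6: d1:4  d2:4  d3:4  d4:5  d5:5  d6:5  d7:5  d8:2 — peak 5 ≤ 5.

yes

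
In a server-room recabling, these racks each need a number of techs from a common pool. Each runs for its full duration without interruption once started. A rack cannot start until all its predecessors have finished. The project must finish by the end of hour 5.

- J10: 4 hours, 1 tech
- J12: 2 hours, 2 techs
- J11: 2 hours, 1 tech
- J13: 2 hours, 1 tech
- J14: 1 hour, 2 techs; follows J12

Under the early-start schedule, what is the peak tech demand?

Early-start schedule: J10@1, J12@1, J11@1, J13@1, J14@3.
Load per hour: hour 1: 5, hour 2: 5, hour 3: 3, hour 4: 1, hour 5: 0.
Peak is 5.

5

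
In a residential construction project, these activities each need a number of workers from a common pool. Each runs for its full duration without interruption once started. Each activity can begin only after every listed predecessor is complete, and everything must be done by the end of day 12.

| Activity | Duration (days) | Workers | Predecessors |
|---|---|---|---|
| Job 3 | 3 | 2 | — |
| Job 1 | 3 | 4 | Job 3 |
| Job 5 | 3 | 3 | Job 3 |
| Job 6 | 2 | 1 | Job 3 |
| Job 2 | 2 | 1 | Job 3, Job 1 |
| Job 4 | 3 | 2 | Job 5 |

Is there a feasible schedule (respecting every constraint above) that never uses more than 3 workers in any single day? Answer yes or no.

Total worker-days = 37; over 12 days the average is 37/12 > 3, so some day must exceed 3.

no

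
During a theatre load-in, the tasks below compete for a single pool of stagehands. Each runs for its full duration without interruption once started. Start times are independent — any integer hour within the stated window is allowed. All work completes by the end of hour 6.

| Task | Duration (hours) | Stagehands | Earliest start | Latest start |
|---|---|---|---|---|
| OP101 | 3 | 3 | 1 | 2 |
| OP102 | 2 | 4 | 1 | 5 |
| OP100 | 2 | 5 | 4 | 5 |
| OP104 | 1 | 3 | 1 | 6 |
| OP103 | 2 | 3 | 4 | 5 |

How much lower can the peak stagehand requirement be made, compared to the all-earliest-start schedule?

Early-start peak: h1:10  h2:7  h3:3  h4:8  h5:8  h6:0 ⇒ 10.
Leveled (OP101@1, OP102@1, OP100@4, OP104@3, OP103@4): h1:7  h2:7  h3:6  h4:8  h5:8  h6:0 ⇒ 8.
Reduction 10 − 8 = 2.

2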